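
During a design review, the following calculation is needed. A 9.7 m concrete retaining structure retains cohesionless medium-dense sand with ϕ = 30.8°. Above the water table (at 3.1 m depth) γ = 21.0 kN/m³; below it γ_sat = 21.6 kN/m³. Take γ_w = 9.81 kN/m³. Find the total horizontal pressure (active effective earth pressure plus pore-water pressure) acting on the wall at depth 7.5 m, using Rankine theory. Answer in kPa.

K_a = (1 − sin φ)/(1 + sin φ) = 0.3227.
γ' = 21.6 − 9.81 = 11.79 kN/m³.
Effective vertical stress at 7.5 m: σ'_v = 21.0×3.1 + 11.79×4.40 = 117.0 kPa.
σ'_h = K_a σ'_v = 0.3227 × 117.0 = 37.75 kPa; u = γ_w × 4.40 = 43.16 kPa.
Total σ_h = 37.75 + 43.16 = 80.91 kPa.

80.9 kPa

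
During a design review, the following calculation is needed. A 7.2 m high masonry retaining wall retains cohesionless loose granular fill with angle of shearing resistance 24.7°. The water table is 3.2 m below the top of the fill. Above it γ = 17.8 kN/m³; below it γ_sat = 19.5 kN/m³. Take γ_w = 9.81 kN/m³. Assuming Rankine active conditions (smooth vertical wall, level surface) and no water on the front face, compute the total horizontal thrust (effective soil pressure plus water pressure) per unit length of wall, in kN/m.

241 kN/m

K_a = tan²(45° − φ/2) = 0.4106.
γ' = 19.5 − 9.81 = 9.690 kN/m³. Depth below WT = 4.0 m.
σ'_h at WT = K_a γ d_w = 23.39 kPa; at base = 23.39 + K_a γ' × 4.0 = 39.30 kPa.
P₁ (0–3.2 m) = ½×23.39×3.2 = 37.42. P₂ (3.2–7.2 m) = ½(23.39+39.30)×4.0 = 125.4.
P_w = ½ γ_w h₂² = 0.5×9.81×4.0² = 78.48. Total = 37.42+125.4+78.48 = 241.3 kN/m.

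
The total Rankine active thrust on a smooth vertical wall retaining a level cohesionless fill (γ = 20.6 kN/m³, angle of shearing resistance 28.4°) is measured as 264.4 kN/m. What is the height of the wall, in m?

K_a = 0.3554. P_a = ½ K_a γ H² ⇒ H = √(2P_a/(K_a γ)).
H = √(2×264.4/(0.3554×20.6)) = 8.499 m.

8.50 m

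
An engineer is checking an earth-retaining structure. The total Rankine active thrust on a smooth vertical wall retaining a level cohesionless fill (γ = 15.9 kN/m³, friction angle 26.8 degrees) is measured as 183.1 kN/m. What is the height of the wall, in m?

7.80 m

K_a = 0.3785. P_a = ½ K_a γ H² ⇒ H = √(2P_a/(K_a γ)).
H = √(2×183.1/(0.3785×15.9)) = 7.801 m.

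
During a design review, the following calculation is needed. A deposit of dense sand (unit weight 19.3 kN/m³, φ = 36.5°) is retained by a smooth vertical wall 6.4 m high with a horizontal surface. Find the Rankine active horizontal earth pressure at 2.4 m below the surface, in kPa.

11.8 kPa

K_a = (1 − sin φ)/(1 + sin φ) = 0.2541.
σ_h = K_a γ z = 0.2541 × 19.3 × 2.4 = 11.77 kPa.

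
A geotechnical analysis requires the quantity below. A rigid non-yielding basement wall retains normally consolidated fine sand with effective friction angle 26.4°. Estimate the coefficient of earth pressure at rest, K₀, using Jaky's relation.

K₀ = 1 − sin φ' = 1 − sin 26.4° = 0.5554.

0.555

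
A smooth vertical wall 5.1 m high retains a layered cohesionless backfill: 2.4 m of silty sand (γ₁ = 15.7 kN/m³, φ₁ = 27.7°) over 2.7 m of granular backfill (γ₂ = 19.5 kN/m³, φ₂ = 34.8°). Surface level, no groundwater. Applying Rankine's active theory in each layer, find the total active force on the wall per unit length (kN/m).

K_a1 = tan²(45°−27.7°/2) = 0.3653; K_a2 = tan²(45°−34.8°/2) = 0.2733.
Layer 1: σ at base = K_a1 γ₁ h₁ = 13.77 kPa; P₁ = ½×13.77×2.4 = 16.52.
Layer 2: σ_v at top = γ₁h₁ = 37.68; σ_h top = K_a2×37.68 = 10.30; σ_h base = K_a2×(37.68+19.5×2.7) = 24.69.
P₂ = ½(10.30+24.69)×2.7 = 47.23. Total P_a = 16.52+47.23 = 63.75 kN/m.

63.8 kN/m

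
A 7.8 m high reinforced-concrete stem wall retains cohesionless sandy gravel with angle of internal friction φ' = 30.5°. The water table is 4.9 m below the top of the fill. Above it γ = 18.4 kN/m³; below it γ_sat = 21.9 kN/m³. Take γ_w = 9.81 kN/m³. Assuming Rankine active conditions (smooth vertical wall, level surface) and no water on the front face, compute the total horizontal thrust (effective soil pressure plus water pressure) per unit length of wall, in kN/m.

K_a = tan²(45° − φ/2) = 0.3267.
γ' = 21.9 − 9.81 = 12.09 kN/m³. Depth below WT = 2.9 m.
σ'_h at WT = K_a γ d_w = 29.45 kPa; at base = 29.45 + K_a γ' × 2.9 = 40.91 kPa.
P₁ (0–4.9 m) = ½×29.45×4.9 = 72.16. P₂ (4.9–7.8 m) = ½(29.45+40.91)×2.9 = 102.0.
P_w = ½ γ_w h₂² = 0.5×9.81×2.9² = 41.25. Total = 72.16+102.0+41.25 = 215.4 kN/m.

215 kN/m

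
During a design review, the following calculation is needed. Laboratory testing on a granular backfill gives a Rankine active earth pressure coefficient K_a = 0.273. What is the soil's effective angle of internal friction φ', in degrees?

34.8°

K_a = tan²(45° − φ/2) ⇒ 45° − φ/2 = arctan(√0.273) = 27.59°.
φ = 2(45° − 27.59°) = 34.83°.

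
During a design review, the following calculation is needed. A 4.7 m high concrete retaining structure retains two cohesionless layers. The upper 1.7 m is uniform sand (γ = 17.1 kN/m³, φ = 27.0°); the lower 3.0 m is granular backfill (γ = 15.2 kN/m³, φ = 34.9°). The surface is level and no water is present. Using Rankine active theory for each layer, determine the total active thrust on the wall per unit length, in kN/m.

51.6 kN/m

K_a1 = tan²(45°−27.0°/2) = 0.3755; K_a2 = tan²(45°−34.9°/2) = 0.2721.
Layer 1: σ at base = K_a1 γ₁ h₁ = 10.92 kPa; P₁ = ½×10.92×1.7 = 9.279.
Layer 2: σ_v at top = γ₁h₁ = 29.07; σ_h top = K_a2×29.07 = 7.911; σ_h base = K_a2×(29.07+15.2×3.0) = 20.32.
P₂ = ½(7.911+20.32)×3.0 = 42.35. Total P_a = 9.279+42.35 = 51.63 kN/m.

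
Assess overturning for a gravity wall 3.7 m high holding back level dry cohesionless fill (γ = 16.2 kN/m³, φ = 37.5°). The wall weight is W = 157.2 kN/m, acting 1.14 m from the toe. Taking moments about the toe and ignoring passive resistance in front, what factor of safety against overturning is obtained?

5.39

K_a = tan²(45° − 37.5°/2) = 0.2432.
P_a = ½K_aγH² = 0.5×0.2432×16.2×3.7² = 26.97 kN/m, acting at H/3 = 1.233 m above the base.
Overturning moment M_o = P_a × H/3 = 26.97 × 1.233 = 33.26.
Resisting moment M_r = W × 1.14 = 157.2 × 1.14 = 179.2.
FS_overturning = M_r/M_o = 179.2/33.26 = 5.388.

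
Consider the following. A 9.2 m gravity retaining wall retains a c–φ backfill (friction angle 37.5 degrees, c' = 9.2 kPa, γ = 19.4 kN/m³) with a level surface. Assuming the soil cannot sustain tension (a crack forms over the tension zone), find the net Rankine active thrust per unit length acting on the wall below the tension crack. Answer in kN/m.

K_a = 0.2432; √K_a = 0.4931.
Tension-crack depth z_c = 2c/(γ√K_a) = 2×9.2/(19.4×0.4931) = 1.923 m.
σ_a at base = K_a γ H − 2c√K_a = 0.2432×19.4×9.2 − 2×9.2×0.4931 = 34.33 kPa.
P_a = ½ × 34.33 × (H − z_c) = 0.5×34.33×7.277 = 124.9 kN/m.

125 kN/m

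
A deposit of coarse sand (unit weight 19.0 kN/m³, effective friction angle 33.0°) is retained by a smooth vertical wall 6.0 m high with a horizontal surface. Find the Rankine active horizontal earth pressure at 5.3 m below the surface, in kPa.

29.7 kPa

K_a = (1 − sin φ)/(1 + sin φ) = 0.2948.
σ_h = K_a γ z = 0.2948 × 19.0 × 5.3 = 29.69 kPa.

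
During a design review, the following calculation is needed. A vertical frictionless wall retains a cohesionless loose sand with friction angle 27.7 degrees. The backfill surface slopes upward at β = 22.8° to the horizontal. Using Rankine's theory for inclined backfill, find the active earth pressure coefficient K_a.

K_a = cos β · (cos β − √(cos²β − cos²φ)) / (cos β + √(cos²β − cos²φ)).
cos β = 0.9219, cos φ = 0.8854, √(cos²β − cos²φ) = 0.2567.
K_a = 0.9219 × (0.9219 − 0.2567)/(0.9219 + 0.2567) = 0.5203.

0.520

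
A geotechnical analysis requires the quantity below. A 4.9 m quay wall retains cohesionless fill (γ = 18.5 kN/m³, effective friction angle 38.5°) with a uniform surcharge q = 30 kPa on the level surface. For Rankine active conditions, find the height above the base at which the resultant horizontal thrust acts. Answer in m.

1.96 m

K_a = 0.2327.
Triangular part P₁ = ½K_aγH² = 51.67 at H/3 = 1.633 m; rectangular part P₂ = K_a q H = 34.20 at H/2 = 2.450 m.
ȳ = (P₁·1.633 + P₂·2.450)/(P₁+P₂) = 1.959 m.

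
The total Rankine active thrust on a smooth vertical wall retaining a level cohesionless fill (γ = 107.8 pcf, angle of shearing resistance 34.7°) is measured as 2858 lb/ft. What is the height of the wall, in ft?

K_a = 0.2745. P_a = ½ K_a γ H² ⇒ H = √(2P_a/(K_a γ)).
H = √(2×2858/(0.2745×107.8)) = 13.90 ft.

13.9 ft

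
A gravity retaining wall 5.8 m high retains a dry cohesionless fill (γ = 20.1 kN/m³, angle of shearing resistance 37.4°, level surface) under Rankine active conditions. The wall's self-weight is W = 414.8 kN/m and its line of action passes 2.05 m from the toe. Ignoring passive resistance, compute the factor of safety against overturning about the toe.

5.33

K_a = tan²(45° − 37.4°/2) = 0.2443.
P_a = ½K_aγH² = 0.5×0.2443×20.1×5.8² = 82.58 kN/m, acting at H/3 = 1.933 m above the base.
Overturning moment M_o = P_a × H/3 = 82.58 × 1.933 = 159.7.
Resisting moment M_r = W × 2.05 = 414.8 × 2.05 = 850.3.
FS_overturning = M_r/M_o = 850.3/159.7 = 5.326.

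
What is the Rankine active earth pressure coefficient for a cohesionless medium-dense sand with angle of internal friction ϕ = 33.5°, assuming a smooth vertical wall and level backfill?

0.289

K_a = (1 − sin φ)/(1 + sin φ) = (1 − sin 33.5°)/(1 + sin 33.5°) = 0.2887.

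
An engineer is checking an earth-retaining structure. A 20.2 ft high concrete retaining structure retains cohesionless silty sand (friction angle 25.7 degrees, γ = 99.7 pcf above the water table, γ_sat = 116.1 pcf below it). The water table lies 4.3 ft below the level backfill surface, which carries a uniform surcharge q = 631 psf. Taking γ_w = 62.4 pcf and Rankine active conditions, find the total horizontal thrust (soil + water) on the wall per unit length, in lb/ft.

18700 lb/ft

K_a = tan²(45° − φ/2) = 0.3950.
γ' = 116.1 − 62.4 = 53.70 pcf. h₂ = H − d_w = 15.9 ft.
σ'_h: at surface K_a·q = 249.3; at WT K_a(q+γd_w) = 418.6; at base K_a(q+γd_w+γ'h₂) = 755.9 psf.
P₁ = ½(249.3+418.6)×4.3 = 1436; P₂ = ½(418.6+755.9)×15.9 = 9337; P_w = ½γ_w h₂² = 7888.
Total = 1436+9337+7888 = 18660 lb/ft.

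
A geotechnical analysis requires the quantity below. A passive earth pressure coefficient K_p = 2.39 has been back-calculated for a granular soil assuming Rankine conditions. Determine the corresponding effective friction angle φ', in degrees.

24.2°

K_p = (1+sin φ)/(1−sin φ) ⇒ sin φ = (K_p − 1)/(K_p + 1) = 0.4100.
φ = arcsin(0.4100) = 24.21°.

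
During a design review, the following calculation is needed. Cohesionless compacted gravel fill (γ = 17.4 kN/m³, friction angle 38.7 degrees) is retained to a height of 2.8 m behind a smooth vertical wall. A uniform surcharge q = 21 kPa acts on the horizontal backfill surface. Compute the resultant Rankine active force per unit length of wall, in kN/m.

29.3 kN/m

K_a = tan²(45° − φ/2) = 0.2306.
Soil triangle: ½ K_a γ H² = 0.5×0.2306×17.4×2.8² = 15.73 kN/m.
Surcharge rectangle: K_a q H = 0.2306×21×2.8 = 13.56 kN/m.
Total = 15.73 + 13.56 = 29.29 kN/m.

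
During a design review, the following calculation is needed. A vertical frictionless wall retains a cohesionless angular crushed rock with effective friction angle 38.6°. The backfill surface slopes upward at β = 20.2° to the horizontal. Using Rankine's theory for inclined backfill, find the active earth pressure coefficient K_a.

0.270

K_a = cos β · (cos β − √(cos²β − cos²φ)) / (cos β + √(cos²β − cos²φ)).
cos β = 0.9385, cos φ = 0.7815, √(cos²β − cos²φ) = 0.5196.
K_a = 0.9385 × (0.9385 − 0.5196)/(0.9385 + 0.5196) = 0.2696.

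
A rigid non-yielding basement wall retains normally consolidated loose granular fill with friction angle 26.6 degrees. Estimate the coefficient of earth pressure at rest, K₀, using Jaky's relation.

K₀ = 1 − sin φ' = 1 − sin 26.6° = 0.5522.

0.552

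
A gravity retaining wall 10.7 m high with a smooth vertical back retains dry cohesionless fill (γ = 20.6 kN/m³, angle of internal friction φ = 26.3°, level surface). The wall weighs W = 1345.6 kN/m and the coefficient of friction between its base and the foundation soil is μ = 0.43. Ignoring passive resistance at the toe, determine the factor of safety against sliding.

K_a = tan²(45° − 26.3°/2) = 0.3859.
P_a = ½K_aγH² = 0.5×0.3859×20.6×10.7² = 455.1 kN/m, acting at H/3 = 3.567 m above the base.
FS_sliding = μW / P_a = 0.43×1345.6 / 455.1 = 1.271.

1.27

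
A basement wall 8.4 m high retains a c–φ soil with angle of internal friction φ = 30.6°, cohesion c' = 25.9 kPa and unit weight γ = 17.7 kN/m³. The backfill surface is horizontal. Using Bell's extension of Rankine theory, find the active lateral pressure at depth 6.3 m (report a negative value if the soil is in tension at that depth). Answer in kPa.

K_a = (1 − sin φ)/(1 + sin φ) = 0.3253.
σ_a = K_a γ z − 2c√K_a = 0.3253×17.7×6.3 − 2×25.9×0.5704 = 6.733 kPa.

6.73 kPa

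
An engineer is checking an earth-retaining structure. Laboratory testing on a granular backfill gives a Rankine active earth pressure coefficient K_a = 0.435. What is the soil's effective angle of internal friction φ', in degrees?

23.2°

K_a = tan²(45° − φ/2) ⇒ 45° − φ/2 = arctan(√0.435) = 33.41°.
φ = 2(45° − 33.41°) = 23.19°.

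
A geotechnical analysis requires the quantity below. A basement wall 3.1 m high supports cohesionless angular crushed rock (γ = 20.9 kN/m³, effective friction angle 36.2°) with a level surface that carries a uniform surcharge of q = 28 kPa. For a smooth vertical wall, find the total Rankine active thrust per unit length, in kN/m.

48.2 kN/m

K_a = tan²(45° − φ/2) = 0.2574.
Soil triangle: ½ K_a γ H² = 0.5×0.2574×20.9×3.1² = 25.85 kN/m.
Surcharge rectangle: K_a q H = 0.2574×28×3.1 = 22.34 kN/m.
Total = 25.85 + 22.34 = 48.19 kN/m.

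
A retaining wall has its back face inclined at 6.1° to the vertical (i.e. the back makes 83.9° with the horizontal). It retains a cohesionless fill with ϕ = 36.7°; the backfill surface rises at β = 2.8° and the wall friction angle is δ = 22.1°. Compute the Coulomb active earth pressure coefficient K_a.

K_a = sin²(α+φ) / [sin²α · sin(α−δ) · (1 + √{sin(φ+δ)sin(φ−β) / (sin(α−δ)sin(α+β))})²].
With α = 83.9°, φ = 36.7°, δ = 22.1°, β = 2.8°: K_a = 0.2820.

0.282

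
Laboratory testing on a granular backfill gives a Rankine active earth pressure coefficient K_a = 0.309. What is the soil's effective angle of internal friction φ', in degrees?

31.9°

K_a = tan²(45° − φ/2) ⇒ 45° − φ/2 = arctan(√0.309) = 29.07°.
φ = 2(45° − 29.07°) = 31.86°.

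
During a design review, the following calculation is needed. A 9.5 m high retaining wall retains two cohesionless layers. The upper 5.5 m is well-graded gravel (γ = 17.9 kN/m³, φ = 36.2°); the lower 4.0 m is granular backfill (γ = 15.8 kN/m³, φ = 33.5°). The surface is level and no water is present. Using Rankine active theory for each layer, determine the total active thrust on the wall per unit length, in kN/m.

220 kN/m

K_a1 = tan²(45°−36.2°/2) = 0.2574; K_a2 = tan²(45°−33.5°/2) = 0.2887.
Layer 1: σ at base = K_a1 γ₁ h₁ = 25.34 kPa; P₁ = ½×25.34×5.5 = 69.68.
Layer 2: σ_v at top = γ₁h₁ = 98.45; σ_h top = K_a2×98.45 = 28.42; σ_h base = K_a2×(98.45+15.8×4.0) = 46.67.
P₂ = ½(28.42+46.67)×4.0 = 150.2. Total P_a = 69.68+150.2 = 219.9 kN/m.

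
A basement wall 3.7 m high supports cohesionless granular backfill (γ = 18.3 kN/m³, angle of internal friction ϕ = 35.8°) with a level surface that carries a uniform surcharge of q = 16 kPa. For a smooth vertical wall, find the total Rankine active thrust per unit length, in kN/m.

K_a = tan²(45° − φ/2) = 0.2619.
Soil triangle: ½ K_a γ H² = 0.5×0.2619×18.3×3.7² = 32.80 kN/m.
Surcharge rectangle: K_a q H = 0.2619×16×3.7 = 15.50 kN/m.
Total = 32.80 + 15.50 = 48.30 kN/m.

48.3 kN/m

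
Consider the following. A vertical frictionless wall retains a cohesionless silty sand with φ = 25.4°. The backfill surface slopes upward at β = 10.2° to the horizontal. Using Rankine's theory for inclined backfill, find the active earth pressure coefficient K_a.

0.425

K_a = cos β · (cos β − √(cos²β − cos²φ)) / (cos β + √(cos²β − cos²φ)).
cos β = 0.9842, cos φ = 0.9033, √(cos²β − cos²φ) = 0.3907.
K_a = 0.9842 × (0.9842 − 0.3907)/(0.9842 + 0.3907) = 0.4249.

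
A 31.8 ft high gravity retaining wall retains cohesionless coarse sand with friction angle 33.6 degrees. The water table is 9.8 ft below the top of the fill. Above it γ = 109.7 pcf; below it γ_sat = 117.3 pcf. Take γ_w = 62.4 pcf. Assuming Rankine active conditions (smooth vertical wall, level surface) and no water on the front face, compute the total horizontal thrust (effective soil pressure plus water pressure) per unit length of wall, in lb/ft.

K_a = tan²(45° − φ/2) = 0.2875.
γ' = 117.3 − 62.4 = 54.90 pcf. Depth below WT = 22.0 ft.
σ'_h at WT = K_a γ d_w = 309.1 psf; at base = 309.1 + K_a γ' × 22.0 = 656.3 psf.
P₁ (0–9.8 ft) = ½×309.1×9.8 = 1515. P₂ (9.8–31.8 ft) = ½(309.1+656.3)×22.0 = 10620.
P_w = ½ γ_w h₂² = 0.5×62.4×22.0² = 15100. Total = 1515+10620+15100 = 27230 lb/ft.

27200 lb/ft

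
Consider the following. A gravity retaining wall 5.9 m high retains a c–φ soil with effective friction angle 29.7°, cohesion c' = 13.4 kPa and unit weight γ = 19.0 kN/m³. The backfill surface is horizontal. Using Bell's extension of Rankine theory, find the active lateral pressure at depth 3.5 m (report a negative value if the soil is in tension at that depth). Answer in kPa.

K_a = (1 − sin φ)/(1 + sin φ) = 0.3374.
σ_a = K_a γ z − 2c√K_a = 0.3374×19.0×3.5 − 2×13.4×0.5808 = 6.869 kPa.

6.87 kPa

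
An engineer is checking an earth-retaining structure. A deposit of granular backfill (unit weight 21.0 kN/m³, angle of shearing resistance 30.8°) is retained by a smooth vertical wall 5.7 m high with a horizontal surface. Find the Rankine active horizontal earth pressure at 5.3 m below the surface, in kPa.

35.9 kPa

K_a = (1 − sin φ)/(1 + sin φ) = 0.3227.
σ_h = K_a γ z = 0.3227 × 21.0 × 5.3 = 35.92 kPa.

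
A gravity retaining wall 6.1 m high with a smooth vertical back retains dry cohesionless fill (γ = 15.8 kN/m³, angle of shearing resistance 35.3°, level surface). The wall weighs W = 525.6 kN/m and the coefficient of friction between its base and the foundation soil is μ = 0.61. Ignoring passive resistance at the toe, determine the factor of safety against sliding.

K_a = tan²(45° − 35.3°/2) = 0.2675.
P_a = ½K_aγH² = 0.5×0.2675×15.8×6.1² = 78.65 kN/m, acting at H/3 = 2.033 m above the base.
FS_sliding = μW / P_a = 0.61×525.6 / 78.65 = 4.077.

4.08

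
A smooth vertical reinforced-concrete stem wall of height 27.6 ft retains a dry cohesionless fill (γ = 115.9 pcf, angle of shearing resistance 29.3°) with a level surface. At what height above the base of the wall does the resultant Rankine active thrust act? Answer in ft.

9.20 ft

K_a = 0.3428.
The pressure distribution is triangular, so the resultant acts at H/3 above the base = 27.6/3 = 9.200 ft.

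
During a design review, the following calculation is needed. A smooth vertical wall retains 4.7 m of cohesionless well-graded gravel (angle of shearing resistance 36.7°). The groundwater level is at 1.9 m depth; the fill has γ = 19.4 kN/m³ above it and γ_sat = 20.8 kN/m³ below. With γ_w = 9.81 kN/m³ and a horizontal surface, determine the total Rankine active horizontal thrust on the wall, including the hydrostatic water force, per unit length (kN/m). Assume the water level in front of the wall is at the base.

84.1 kN/m

K_a = tan²(45° − φ/2) = 0.2519.
γ' = 20.8 − 9.81 = 10.99 kN/m³. Depth below WT = 2.8 m.
σ'_h at WT = K_a γ d_w = 9.283 kPa; at base = 9.283 + K_a γ' × 2.8 = 17.03 kPa.
P₁ (0–1.9 m) = ½×9.283×1.9 = 8.819. P₂ (1.9–4.7 m) = ½(9.283+17.03)×2.8 = 36.84.
P_w = ½ γ_w h₂² = 0.5×9.81×2.8² = 38.46. Total = 8.819+36.84+38.46 = 84.12 kN/m.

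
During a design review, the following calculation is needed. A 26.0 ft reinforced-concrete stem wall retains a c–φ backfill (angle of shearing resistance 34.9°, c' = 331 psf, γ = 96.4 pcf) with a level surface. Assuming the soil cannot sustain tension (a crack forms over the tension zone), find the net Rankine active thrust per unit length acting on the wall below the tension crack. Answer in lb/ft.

K_a = 0.2721; √K_a = 0.5217.
Tension-crack depth z_c = 2c/(γ√K_a) = 2×331/(96.4×0.5217) = 13.16 ft.
σ_a at base = K_a γ H − 2c√K_a = 0.2721×96.4×26.0 − 2×331×0.5217 = 336.8 psf.
P_a = ½ × 336.8 × (H − z_c) = 0.5×336.8×12.84 = 2161 lb/ft.

2160 lb/ft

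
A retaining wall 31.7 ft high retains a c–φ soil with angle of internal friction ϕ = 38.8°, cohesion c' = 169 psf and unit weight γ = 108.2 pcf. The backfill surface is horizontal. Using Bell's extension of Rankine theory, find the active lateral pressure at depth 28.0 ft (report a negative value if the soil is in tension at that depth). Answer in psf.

534 psf

K_a = (1 − sin φ)/(1 + sin φ) = 0.2296.
σ_a = K_a γ z − 2c√K_a = 0.2296×108.2×28.0 − 2×169×0.4791 = 533.5 psf.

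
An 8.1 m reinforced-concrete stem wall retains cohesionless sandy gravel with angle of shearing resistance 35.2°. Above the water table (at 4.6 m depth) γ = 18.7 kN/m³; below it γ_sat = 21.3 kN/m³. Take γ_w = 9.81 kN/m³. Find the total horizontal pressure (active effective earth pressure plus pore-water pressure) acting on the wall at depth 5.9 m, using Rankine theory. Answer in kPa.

39.9 kPa

K_a = (1 − sin φ)/(1 + sin φ) = 0.2687.
γ' = 21.3 − 9.81 = 11.49 kN/m³.
Effective vertical stress at 5.9 m: σ'_v = 18.7×4.6 + 11.49×1.30 = 101.0 kPa.
σ'_h = K_a σ'_v = 0.2687 × 101.0 = 27.13 kPa; u = γ_w × 1.30 = 12.75 kPa.
Total σ_h = 27.13 + 12.75 = 39.88 kPa.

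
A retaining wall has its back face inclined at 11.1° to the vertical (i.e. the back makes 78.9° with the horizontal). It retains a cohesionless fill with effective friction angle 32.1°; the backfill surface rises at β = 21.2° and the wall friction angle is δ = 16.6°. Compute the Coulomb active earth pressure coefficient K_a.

K_a = sin²(α+φ) / [sin²α · sin(α−δ) · (1 + √{sin(φ+δ)sin(φ−β) / (sin(α−δ)sin(α+β))})²].
With α = 78.9°, φ = 32.1°, δ = 16.6°, β = 21.2°: K_a = 0.5188.

0.519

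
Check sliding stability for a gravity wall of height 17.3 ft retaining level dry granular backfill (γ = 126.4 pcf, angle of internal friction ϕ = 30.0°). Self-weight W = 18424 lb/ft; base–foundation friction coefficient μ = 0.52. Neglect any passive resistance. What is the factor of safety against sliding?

K_a = tan²(45° − 30.0°/2) = 0.3333.
P_a = ½K_aγH² = 0.5×0.3333×126.4×17.3² = 6305 lb/ft, acting at H/3 = 5.767 ft above the base.
FS_sliding = μW / P_a = 0.52×18424 / 6305 = 1.519.

1.52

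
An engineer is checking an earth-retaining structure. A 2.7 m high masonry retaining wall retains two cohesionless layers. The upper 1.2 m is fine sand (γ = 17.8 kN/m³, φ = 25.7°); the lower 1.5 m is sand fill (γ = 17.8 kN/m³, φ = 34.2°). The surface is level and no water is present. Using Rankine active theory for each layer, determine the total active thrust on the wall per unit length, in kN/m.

K_a1 = tan²(45°−25.7°/2) = 0.3950; K_a2 = tan²(45°−34.2°/2) = 0.2803.
Layer 1: σ at base = K_a1 γ₁ h₁ = 8.438 kPa; P₁ = ½×8.438×1.2 = 5.063.
Layer 2: σ_v at top = γ₁h₁ = 21.36; σ_h top = K_a2×21.36 = 5.988; σ_h base = K_a2×(21.36+17.8×1.5) = 13.47.
P₂ = ½(5.988+13.47)×1.5 = 14.60. Total P_a = 5.063+14.60 = 19.66 kN/m.

19.7 kN/m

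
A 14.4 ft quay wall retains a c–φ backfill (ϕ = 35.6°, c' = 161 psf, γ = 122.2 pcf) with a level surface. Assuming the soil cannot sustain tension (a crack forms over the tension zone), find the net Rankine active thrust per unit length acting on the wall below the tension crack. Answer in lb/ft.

K_a = 0.2641; √K_a = 0.5139.
Tension-crack depth z_c = 2c/(γ√K_a) = 2×161/(122.2×0.5139) = 5.127 ft.
σ_a at base = K_a γ H − 2c√K_a = 0.2641×122.2×14.4 − 2×161×0.5139 = 299.3 psf.
P_a = ½ × 299.3 × (H − z_c) = 0.5×299.3×9.273 = 1388 lb/ft.

1390 lb/ft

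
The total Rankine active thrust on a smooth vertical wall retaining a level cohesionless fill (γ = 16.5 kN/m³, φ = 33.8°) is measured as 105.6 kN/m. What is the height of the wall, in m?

K_a = 0.2851. P_a = ½ K_a γ H² ⇒ H = √(2P_a/(K_a γ)).
H = √(2×105.6/(0.2851×16.5)) = 6.700 m.

6.70 m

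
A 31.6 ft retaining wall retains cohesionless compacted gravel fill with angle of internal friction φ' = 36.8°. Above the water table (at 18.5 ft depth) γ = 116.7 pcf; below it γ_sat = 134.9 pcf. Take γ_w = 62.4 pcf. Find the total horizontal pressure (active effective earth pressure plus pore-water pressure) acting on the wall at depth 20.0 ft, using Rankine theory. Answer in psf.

662 psf

K_a = (1 − sin φ)/(1 + sin φ) = 0.2508.
γ' = 134.9 − 62.4 = 72.50 pcf.
Effective vertical stress at 20.0 ft: σ'_v = 116.7×18.5 + 72.50×1.50 = 2268 psf.
σ'_h = K_a σ'_v = 0.2508 × 2268 = 568.7 psf; u = γ_w × 1.50 = 93.60 psf.
Total σ_h = 568.7 + 93.60 = 662.3 psf.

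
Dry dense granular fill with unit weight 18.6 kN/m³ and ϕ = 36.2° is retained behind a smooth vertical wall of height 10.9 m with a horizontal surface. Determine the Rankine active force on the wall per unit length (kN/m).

284 kN/m

K_a = tan²(45° − φ/2) = 0.2574.
P_a = ½ K_a γ H² = 0.5 × 0.2574 × 18.6 × 10.9² = 284.4 kN/m.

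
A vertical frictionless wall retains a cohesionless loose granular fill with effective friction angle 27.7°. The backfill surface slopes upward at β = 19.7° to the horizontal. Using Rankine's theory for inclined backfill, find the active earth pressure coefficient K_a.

K_a = cos β · (cos β − √(cos²β − cos²φ)) / (cos β + √(cos²β − cos²φ)).
cos β = 0.9415, cos φ = 0.8854, √(cos²β − cos²φ) = 0.3201.
K_a = 0.9415 × (0.9415 − 0.3201)/(0.9415 + 0.3201) = 0.4637.

0.464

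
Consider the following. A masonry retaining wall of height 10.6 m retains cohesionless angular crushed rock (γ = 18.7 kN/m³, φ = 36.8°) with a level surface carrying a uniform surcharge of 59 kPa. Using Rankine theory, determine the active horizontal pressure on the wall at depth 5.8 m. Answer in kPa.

K_a = (1 − sin φ)/(1 + sin φ) = 0.2508.
σ_v = γz + q = 18.7 × 5.8 + 59 = 167.5 kPa.
σ_h = K_a σ_v = 0.2508 × 167.5 = 41.99 kPa.

42.0 kPa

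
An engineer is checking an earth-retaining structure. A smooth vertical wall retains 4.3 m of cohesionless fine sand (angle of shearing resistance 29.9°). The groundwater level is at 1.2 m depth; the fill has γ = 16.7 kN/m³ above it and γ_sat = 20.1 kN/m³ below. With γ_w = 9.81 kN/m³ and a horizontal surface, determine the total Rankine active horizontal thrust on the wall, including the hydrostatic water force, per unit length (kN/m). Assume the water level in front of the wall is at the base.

88.5 kN/m

K_a = tan²(45° − φ/2) = 0.3347.
γ' = 20.1 − 9.81 = 10.29 kN/m³. Depth below WT = 3.1 m.
σ'_h at WT = K_a γ d_w = 6.707 kPa; at base = 6.707 + K_a γ' × 3.1 = 17.38 kPa.
P₁ (0–1.2 m) = ½×6.707×1.2 = 4.024. P₂ (1.2–4.3 m) = ½(6.707+17.38)×3.1 = 37.34.
P_w = ½ γ_w h₂² = 0.5×9.81×3.1² = 47.14. Total = 4.024+37.34+47.14 = 88.50 kN/m.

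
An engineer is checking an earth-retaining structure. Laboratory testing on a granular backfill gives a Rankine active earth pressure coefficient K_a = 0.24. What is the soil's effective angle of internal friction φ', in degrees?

K_a = tan²(45° − φ/2) ⇒ 45° − φ/2 = arctan(√0.24) = 26.10°.
φ = 2(45° − 26.10°) = 37.80°.

37.8°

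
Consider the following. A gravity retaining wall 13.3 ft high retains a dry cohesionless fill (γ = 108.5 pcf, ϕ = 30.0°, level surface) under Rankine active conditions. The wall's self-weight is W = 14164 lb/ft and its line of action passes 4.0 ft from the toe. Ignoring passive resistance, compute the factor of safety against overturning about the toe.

4.00

K_a = tan²(45° − 30.0°/2) = 0.3333.
P_a = ½K_aγH² = 0.5×0.3333×108.5×13.3² = 3199 lb/ft, acting at H/3 = 4.433 ft above the base.
Overturning moment M_o = P_a × H/3 = 3199 × 4.433 = 14180.
Resisting moment M_r = W × 4.0 = 14164 × 4.0 = 56660.
FS_overturning = M_r/M_o = 56660/14180 = 3.995.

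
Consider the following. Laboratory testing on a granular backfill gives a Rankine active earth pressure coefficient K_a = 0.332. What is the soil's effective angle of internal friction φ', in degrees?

K_a = tan²(45° − φ/2) ⇒ 45° − φ/2 = arctan(√0.332) = 29.95°.
φ = 2(45° − 29.95°) = 30.10°.

30.1°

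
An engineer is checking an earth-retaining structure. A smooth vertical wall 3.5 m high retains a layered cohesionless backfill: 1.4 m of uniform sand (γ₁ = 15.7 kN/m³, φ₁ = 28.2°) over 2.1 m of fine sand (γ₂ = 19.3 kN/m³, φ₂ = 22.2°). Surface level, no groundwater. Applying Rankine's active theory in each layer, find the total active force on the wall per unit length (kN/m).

45.6 kN/m

K_a1 = tan²(45°−28.2°/2) = 0.3582; K_a2 = tan²(45°−22.2°/2) = 0.4515.
Layer 1: σ at base = K_a1 γ₁ h₁ = 7.873 kPa; P₁ = ½×7.873×1.4 = 5.511.
Layer 2: σ_v at top = γ₁h₁ = 21.98; σ_h top = K_a2×21.98 = 9.925; σ_h base = K_a2×(21.98+19.3×2.1) = 28.23.
P₂ = ½(9.925+28.23)×2.1 = 40.06. Total P_a = 5.511+40.06 = 45.57 kN/m.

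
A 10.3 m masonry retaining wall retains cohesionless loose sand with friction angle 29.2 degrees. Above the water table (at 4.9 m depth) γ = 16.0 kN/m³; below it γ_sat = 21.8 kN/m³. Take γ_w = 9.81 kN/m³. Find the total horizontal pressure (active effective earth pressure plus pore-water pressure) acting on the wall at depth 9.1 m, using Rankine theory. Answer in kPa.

K_a = (1 − sin φ)/(1 + sin φ) = 0.3442.
γ' = 21.8 − 9.81 = 11.99 kN/m³.
Effective vertical stress at 9.1 m: σ'_v = 16.0×4.9 + 11.99×4.20 = 128.8 kPa.
σ'_h = K_a σ'_v = 0.3442 × 128.8 = 44.32 kPa; u = γ_w × 4.20 = 41.20 kPa.
Total σ_h = 44.32 + 41.20 = 85.52 kPa.

85.5 kPa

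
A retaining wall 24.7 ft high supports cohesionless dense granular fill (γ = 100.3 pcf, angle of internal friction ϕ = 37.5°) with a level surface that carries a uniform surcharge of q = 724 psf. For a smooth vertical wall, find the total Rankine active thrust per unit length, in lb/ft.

K_a = tan²(45° − φ/2) = 0.2432.
Soil triangle: ½ K_a γ H² = 0.5×0.2432×100.3×24.7² = 7441 lb/ft.
Surcharge rectangle: K_a q H = 0.2432×724×24.7 = 4349 lb/ft.
Total = 7441 + 4349 = 11790 lb/ft.

11800 lb/ft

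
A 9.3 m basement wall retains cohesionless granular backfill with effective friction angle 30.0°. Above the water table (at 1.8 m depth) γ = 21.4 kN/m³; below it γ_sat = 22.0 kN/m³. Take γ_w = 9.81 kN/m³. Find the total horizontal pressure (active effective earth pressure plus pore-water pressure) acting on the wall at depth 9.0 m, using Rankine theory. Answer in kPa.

113 kPa

K_a = (1 − sin φ)/(1 + sin φ) = 0.3333.
γ' = 22.0 − 9.81 = 12.19 kN/m³.
Effective vertical stress at 9.0 m: σ'_v = 21.4×1.8 + 12.19×7.20 = 126.3 kPa.
σ'_h = K_a σ'_v = 0.3333 × 126.3 = 42.10 kPa; u = γ_w × 7.20 = 70.63 kPa.
Total σ_h = 42.10 + 70.63 = 112.7 kPa.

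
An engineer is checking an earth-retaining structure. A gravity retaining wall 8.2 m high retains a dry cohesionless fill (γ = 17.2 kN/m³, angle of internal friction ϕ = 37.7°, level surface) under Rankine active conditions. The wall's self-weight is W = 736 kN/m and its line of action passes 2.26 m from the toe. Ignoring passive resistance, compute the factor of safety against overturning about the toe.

K_a = tan²(45° − 37.7°/2) = 0.2411.
P_a = ½K_aγH² = 0.5×0.2411×17.2×8.2² = 139.4 kN/m, acting at H/3 = 2.733 m above the base.
Overturning moment M_o = P_a × H/3 = 139.4 × 2.733 = 381.0.
Resisting moment M_r = W × 2.26 = 736 × 2.26 = 1663.
FS_overturning = M_r/M_o = 1663/381.0 = 4.366.

4.37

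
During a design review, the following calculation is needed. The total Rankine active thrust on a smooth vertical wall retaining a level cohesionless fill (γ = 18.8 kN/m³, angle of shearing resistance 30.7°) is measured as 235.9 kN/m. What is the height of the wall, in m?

K_a = 0.3240. P_a = ½ K_a γ H² ⇒ H = √(2P_a/(K_a γ)).
H = √(2×235.9/(0.3240×18.8)) = 8.801 m.

8.80 m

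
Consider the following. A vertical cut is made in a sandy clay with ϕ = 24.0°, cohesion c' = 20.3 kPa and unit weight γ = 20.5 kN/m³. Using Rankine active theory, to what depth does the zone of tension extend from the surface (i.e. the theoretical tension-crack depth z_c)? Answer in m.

3.05 m

K_a = tan²(45° − 24.0°/2) = 0.4217; √K_a = 0.6494.
The active pressure is zero where K_a γ z = 2c√K_a, so z_c = 2c/(γ√K_a) = 2×20.3/(20.5×0.6494) = 3.050 m.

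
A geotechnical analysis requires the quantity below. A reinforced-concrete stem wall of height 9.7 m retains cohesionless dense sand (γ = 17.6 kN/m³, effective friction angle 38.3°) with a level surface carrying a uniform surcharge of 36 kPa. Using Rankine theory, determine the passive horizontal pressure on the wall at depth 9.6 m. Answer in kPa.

873 kPa

K_p = (1 + sin φ)/(1 − sin φ) = 4.260.
σ_v = γz + q = 17.6 × 9.6 + 36 = 205.0 kPa.
σ_h = K_p σ_v = 4.260 × 205.0 = 873.1 kPa.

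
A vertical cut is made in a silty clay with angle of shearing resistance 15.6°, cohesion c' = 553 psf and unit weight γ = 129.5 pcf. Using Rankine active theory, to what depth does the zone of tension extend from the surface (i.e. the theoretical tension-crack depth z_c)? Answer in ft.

K_a = tan²(45° − 15.6°/2) = 0.5761; √K_a = 0.7590.
The active pressure is zero where K_a γ z = 2c√K_a, so z_c = 2c/(γ√K_a) = 2×553/(129.5×0.7590) = 11.25 ft.

11.3 ft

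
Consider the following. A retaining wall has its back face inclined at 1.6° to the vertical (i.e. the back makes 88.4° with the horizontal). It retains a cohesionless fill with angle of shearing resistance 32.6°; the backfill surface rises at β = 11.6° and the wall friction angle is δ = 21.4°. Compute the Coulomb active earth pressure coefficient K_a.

0.326

K_a = sin²(α+φ) / [sin²α · sin(α−δ) · (1 + √{sin(φ+δ)sin(φ−β) / (sin(α−δ)sin(α+β))})²].
With α = 88.4°, φ = 32.6°, δ = 21.4°, β = 11.6°: K_a = 0.3259.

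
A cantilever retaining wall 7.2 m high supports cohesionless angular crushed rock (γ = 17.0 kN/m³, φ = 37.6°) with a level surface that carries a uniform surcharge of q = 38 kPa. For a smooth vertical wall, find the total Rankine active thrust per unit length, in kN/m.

173 kN/m

K_a = tan²(45° − φ/2) = 0.2421.
Soil triangle: ½ K_a γ H² = 0.5×0.2421×17.0×7.2² = 106.7 kN/m.
Surcharge rectangle: K_a q H = 0.2421×38×7.2 = 66.25 kN/m.
Total = 106.7 + 66.25 = 172.9 kN/m.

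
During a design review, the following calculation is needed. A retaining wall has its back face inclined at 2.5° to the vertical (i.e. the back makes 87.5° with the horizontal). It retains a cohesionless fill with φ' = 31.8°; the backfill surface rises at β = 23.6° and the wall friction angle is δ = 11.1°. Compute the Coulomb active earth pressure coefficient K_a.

K_a = sin²(α+φ) / [sin²α · sin(α−δ) · (1 + √{sin(φ+δ)sin(φ−β) / (sin(α−δ)sin(α+β))})²].
With α = 87.5°, φ = 31.8°, δ = 11.1°, β = 23.6°: K_a = 0.4450.

0.445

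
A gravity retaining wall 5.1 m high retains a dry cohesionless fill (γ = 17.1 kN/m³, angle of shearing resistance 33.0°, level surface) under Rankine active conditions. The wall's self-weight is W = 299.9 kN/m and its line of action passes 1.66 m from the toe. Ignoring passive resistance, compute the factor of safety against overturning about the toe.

K_a = tan²(45° − 33.0°/2) = 0.2948.
P_a = ½K_aγH² = 0.5×0.2948×17.1×5.1² = 65.56 kN/m, acting at H/3 = 1.700 m above the base.
Overturning moment M_o = P_a × H/3 = 65.56 × 1.700 = 111.5.
Resisting moment M_r = W × 1.66 = 299.9 × 1.66 = 497.8.
FS_overturning = M_r/M_o = 497.8/111.5 = 4.467.

4.47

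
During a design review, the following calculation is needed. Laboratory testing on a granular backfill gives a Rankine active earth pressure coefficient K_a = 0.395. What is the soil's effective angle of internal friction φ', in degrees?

K_a = tan²(45° − φ/2) ⇒ 45° − φ/2 = arctan(√0.395) = 32.15°.
φ = 2(45° − 32.15°) = 25.70°.

25.7°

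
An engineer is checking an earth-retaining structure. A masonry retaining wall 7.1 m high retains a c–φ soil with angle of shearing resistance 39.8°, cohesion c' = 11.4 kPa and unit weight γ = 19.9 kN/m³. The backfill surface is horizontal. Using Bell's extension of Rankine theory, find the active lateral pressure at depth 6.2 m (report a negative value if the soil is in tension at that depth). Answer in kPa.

16.4 kPa

K_a = (1 − sin φ)/(1 + sin φ) = 0.2194.
σ_a = K_a γ z − 2c√K_a = 0.2194×19.9×6.2 − 2×11.4×0.4684 = 16.39 kPa.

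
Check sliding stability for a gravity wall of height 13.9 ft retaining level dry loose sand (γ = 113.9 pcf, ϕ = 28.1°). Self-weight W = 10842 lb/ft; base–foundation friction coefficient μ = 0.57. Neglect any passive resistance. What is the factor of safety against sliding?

K_a = tan²(45° − 28.1°/2) = 0.3596.
P_a = ½K_aγH² = 0.5×0.3596×113.9×13.9² = 3957 lb/ft, acting at H/3 = 4.633 ft above the base.
FS_sliding = μW / P_a = 0.57×10842 / 3957 = 1.562.

1.56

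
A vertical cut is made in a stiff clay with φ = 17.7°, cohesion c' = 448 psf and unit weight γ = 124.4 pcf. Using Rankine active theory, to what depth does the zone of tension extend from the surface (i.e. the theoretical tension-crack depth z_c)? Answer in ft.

9.86 ft

K_a = tan²(45° − 17.7°/2) = 0.5337; √K_a = 0.7306.
The active pressure is zero where K_a γ z = 2c√K_a, so z_c = 2c/(γ√K_a) = 2×448/(124.4×0.7306) = 9.859 ft.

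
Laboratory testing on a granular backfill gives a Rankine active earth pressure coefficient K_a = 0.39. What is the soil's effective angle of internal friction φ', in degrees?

K_a = tan²(45° − φ/2) ⇒ 45° − φ/2 = arctan(√0.39) = 31.98°.
φ = 2(45° − 31.98°) = 26.03°.

26.0°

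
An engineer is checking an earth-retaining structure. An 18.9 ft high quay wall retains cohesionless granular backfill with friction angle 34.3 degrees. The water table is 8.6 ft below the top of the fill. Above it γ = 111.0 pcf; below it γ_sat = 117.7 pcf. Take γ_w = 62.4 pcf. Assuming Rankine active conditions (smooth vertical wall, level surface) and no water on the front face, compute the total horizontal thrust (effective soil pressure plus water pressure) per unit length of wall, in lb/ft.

K_a = tan²(45° − φ/2) = 0.2792.
γ' = 117.7 − 62.4 = 55.30 pcf. Depth below WT = 10.3 ft.
σ'_h at WT = K_a γ d_w = 266.5 psf; at base = 266.5 + K_a γ' × 10.3 = 425.5 psf.
P₁ (0–8.6 ft) = ½×266.5×8.6 = 1146. P₂ (8.6–18.9 ft) = ½(266.5+425.5)×10.3 = 3564.
P_w = ½ γ_w h₂² = 0.5×62.4×10.3² = 3310. Total = 1146+3564+3310 = 8020 lb/ft.

8020 lb/ft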